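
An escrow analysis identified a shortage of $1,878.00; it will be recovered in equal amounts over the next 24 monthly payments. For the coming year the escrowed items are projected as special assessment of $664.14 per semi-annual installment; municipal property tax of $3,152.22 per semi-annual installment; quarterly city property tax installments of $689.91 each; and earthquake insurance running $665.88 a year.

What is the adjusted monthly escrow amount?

Special assessment — $664.14 × 2 = $1,328.28/yr
Municipal property tax — $3,152.22 × 2 = $6,304.44/yr
City property tax — $689.91 × 4 = $2,759.64/yr
Earthquake insurance — $665.88/yr
Total annual escrow = $11,058.24
Base monthly escrow = $11,058.24 ÷ 12 = $921.52
Shortage per month = $1,878.00 / 24 = $78.25
Adjusted monthly = $921.52 + $78.25 = $999.77

$999.77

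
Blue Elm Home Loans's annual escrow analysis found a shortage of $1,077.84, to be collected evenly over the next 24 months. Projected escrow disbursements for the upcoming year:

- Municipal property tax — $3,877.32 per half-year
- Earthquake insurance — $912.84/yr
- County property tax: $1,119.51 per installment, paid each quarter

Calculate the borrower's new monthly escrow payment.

Municipal property tax = $3,877.32 × 2 = $7,754.64 per year
Earthquake insurance = $912.84 per year
County property tax = $1,119.51 × 4 = $4,478.04 per year
Annual escrow total = $7,754.64 + $912.84 + $4,478.04 = $13,145.52
Monthly = $13,145.52 / 12 = $1,095.46
Shortage per month = $1,077.84 ÷ 24 = $44.91
New monthly escrow = $1,095.46 + $44.91 = $1,140.37

$1,140.37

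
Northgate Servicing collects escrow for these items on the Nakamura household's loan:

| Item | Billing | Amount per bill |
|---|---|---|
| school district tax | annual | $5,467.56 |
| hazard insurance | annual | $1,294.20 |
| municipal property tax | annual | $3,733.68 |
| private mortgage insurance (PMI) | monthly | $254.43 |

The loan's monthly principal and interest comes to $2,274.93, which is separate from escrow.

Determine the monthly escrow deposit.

School district tax: $5,467.56/yr
Hazard insurance: $1,294.20/yr
Municipal property tax: $3,733.68/yr
Private mortgage insurance (PMI): $254.43 × 12 = $3,053.16/yr
Total per year = $13,548.60
Base monthly escrow = $13,548.60 / 12 = $1,129.05

$1,129.05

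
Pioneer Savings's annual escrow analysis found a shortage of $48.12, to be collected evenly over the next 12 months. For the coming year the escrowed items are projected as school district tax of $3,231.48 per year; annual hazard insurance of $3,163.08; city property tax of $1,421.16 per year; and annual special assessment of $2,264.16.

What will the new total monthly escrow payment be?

$844.00

School district tax = $3,231.48
Hazard insurance = $3,163.08
City property tax = $1,421.16
Special assessment = $2,264.16
Total per year = $10,079.88
Per month = $10,079.88 / 12 = $839.99
Shortage spread = $48.12 / 12 = $4.01/mo
New monthly escrow = $839.99 + $4.01 = $844.00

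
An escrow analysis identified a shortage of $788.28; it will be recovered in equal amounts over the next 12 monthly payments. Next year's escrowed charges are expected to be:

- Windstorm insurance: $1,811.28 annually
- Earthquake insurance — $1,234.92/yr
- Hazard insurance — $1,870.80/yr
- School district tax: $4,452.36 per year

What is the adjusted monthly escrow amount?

$846.47

Windstorm insurance — $1,811.28
Earthquake insurance — $1,234.92
Hazard insurance — $1,870.80
School district tax — $4,452.36
Total annual escrow = $1,811.28 + $1,234.92 + $1,870.80 + $4,452.36 = $9,369.36
Monthly = $9,369.36 / 12 = $780.78
Shortage per month = $788.28 ÷ 12 = $65.69
Adjusted monthly = $780.78 + $65.69 = $846.47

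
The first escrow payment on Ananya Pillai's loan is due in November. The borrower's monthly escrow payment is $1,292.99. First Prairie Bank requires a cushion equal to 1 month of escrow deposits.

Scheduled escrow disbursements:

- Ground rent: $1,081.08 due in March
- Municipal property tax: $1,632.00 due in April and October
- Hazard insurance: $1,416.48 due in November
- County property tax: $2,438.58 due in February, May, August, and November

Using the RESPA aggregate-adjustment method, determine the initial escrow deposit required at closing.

$3,855.06

Cushion = 1 × $1,292.99 = $1,292.99
Trial balance (start $0, +$1,292.99 each month, − disbursements):
  Nov: +$1,292.99 − $3,855.06 → -$2,562.07
  Dec: +$1,292.99 → -$1,269.08
  Jan: +$1,292.99 → $23.91
  Feb: +$1,292.99 − $2,438.58 → -$1,121.68
  Mar: +$1,292.99 − $1,081.08 → -$909.77
  Apr: +$1,292.99 − $1,632.00 → -$1,248.78
  May: +$1,292.99 − $2,438.58 → -$2,394.37
  Jun: +$1,292.99 → -$1,101.38
  Jul: +$1,292.99 → $191.61
  Aug: +$1,292.99 − $2,438.58 → -$953.98
  Sep: +$1,292.99 → $339.01
  Oct: +$1,292.99 − $1,632.00 → $0.00
Lowest trial balance = -$2,562.07 (Nov)
Initial deposit = cushion − low point = $1,292.99 − (-$2,562.07) = $3,855.06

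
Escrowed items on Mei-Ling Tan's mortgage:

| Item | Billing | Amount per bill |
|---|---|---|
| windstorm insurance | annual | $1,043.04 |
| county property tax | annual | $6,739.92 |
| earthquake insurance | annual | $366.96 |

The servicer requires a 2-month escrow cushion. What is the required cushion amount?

$1,358.32

Windstorm insurance — $1,043.04 annually
County property tax — $6,739.92 annually
Earthquake insurance — $366.96 annually
Total per year = $1,043.04 + $6,739.92 + $366.96 = $8,149.92
Per month = $8,149.92 ÷ 12 = $679.16
Cushion = 2 × $679.16 = $1,358.32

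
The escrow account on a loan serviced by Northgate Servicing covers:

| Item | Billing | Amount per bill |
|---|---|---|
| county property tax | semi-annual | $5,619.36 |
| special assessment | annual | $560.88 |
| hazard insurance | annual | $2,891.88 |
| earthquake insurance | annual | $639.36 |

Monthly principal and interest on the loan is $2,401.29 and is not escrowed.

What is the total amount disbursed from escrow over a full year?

$15,330.84

County property tax = $5,619.36 × 2 = $11,238.72/yr
Special assessment = $560.88/yr
Hazard insurance = $2,891.88/yr
Earthquake insurance = $639.36/yr
Total annual escrow = $11,238.72 + $560.88 + $2,891.88 + $639.36 = $15,330.84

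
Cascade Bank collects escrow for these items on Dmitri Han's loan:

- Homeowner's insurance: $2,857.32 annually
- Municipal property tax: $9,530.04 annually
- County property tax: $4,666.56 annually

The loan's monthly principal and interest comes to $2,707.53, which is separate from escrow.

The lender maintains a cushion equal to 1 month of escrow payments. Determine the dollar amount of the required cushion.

$1,421.16

Homeowner's insurance: $2,857.32/yr
Municipal property tax: $9,530.04/yr
County property tax: $4,666.56/yr
Yearly total = $2,857.32 + $9,530.04 + $4,666.56 = $17,053.92
Monthly escrow = $17,053.92 ÷ 12 = $1,421.16
Required cushion = 1 × $1,421.16 = $1,421.16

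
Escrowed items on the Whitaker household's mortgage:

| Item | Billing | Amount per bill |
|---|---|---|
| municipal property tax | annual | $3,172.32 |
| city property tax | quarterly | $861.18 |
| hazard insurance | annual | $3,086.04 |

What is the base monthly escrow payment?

Municipal property tax = $3,172.32
City property tax = $861.18 × 4 = $3,444.72
Hazard insurance = $3,086.04
Total annual escrow = $9,703.08
Base monthly escrow = $9,703.08 ÷ 12 = $808.59

$808.59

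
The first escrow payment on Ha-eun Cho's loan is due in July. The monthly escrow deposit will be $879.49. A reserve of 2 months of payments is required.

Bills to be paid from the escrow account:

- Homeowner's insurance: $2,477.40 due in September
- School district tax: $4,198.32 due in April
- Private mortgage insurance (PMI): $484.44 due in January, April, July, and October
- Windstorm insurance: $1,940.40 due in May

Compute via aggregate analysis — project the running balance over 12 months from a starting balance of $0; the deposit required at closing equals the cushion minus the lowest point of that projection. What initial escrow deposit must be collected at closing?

Cushion = 2 × $879.49 = $1,758.98
Trial balance (start $0, +$879.49 each month, − disbursements):
  Jul: +$879.49 − $484.44 → $395.05
  Aug: +$879.49 → $1,274.54
  Sep: +$879.49 − $2,477.40 → -$323.37
  Oct: +$879.49 − $484.44 → $71.68
  Nov: +$879.49 → $951.17
  Dec: +$879.49 → $1,830.66
  Jan: +$879.49 − $484.44 → $2,225.71
  Feb: +$879.49 → $3,105.20
  Mar: +$879.49 → $3,984.69
  Apr: +$879.49 − $4,682.76 → $181.42
  May: +$879.49 − $1,940.40 → -$879.49
  Jun: +$879.49 → $0.00
Lowest trial balance = -$879.49 (May)
Initial deposit = cushion − low point = $1,758.98 − (-$879.49) = $2,638.47

$2,638.47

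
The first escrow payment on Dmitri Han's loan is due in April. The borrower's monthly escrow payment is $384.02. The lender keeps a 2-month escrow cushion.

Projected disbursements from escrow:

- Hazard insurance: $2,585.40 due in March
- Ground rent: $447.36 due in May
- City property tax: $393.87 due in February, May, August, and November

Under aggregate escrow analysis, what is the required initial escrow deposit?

Cushion = 2 × $384.02 = $768.04
Trial balance (start $0, +$384.02 each month, − disbursements):
  Apr: +$384.02 → $384.02
  May: +$384.02 − $841.23 → -$73.19
  Jun: +$384.02 → $310.83
  Jul: +$384.02 → $694.85
  Aug: +$384.02 − $393.87 → $685.00
  Sep: +$384.02 → $1,069.02
  Oct: +$384.02 → $1,453.04
  Nov: +$384.02 − $393.87 → $1,443.19
  Dec: +$384.02 → $1,827.21
  Jan: +$384.02 → $2,211.23
  Feb: +$384.02 − $393.87 → $2,201.38
  Mar: +$384.02 − $2,585.40 → $0.00
Lowest trial balance = -$73.19 (May)
Initial deposit = cushion − low point = $768.04 − (-$73.19) = $841.23

$841.23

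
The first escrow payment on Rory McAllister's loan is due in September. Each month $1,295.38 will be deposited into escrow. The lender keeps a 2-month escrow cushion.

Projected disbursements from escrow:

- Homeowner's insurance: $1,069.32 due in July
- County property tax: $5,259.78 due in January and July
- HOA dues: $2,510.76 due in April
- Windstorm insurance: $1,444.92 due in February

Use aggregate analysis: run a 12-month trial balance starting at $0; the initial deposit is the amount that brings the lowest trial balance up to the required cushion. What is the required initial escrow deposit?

$3,886.14

Cushion = 2 × $1,295.38 = $2,590.76
Trial balance (start $0, +$1,295.38 each month, − disbursements):
  Sep: +$1,295.38 → $1,295.38
  Oct: +$1,295.38 → $2,590.76
  Nov: +$1,295.38 → $3,886.14
  Dec: +$1,295.38 → $5,181.52
  Jan: +$1,295.38 − $5,259.78 → $1,217.12
  Feb: +$1,295.38 − $1,444.92 → $1,067.58
  Mar: +$1,295.38 → $2,362.96
  Apr: +$1,295.38 − $2,510.76 → $1,147.58
  May: +$1,295.38 → $2,442.96
  Jun: +$1,295.38 → $3,738.34
  Jul: +$1,295.38 − $6,329.10 → -$1,295.38
  Aug: +$1,295.38 → $0.00
Lowest trial balance = -$1,295.38 (Jul)
Initial deposit = cushion − low point = $2,590.76 − (-$1,295.38) = $3,886.14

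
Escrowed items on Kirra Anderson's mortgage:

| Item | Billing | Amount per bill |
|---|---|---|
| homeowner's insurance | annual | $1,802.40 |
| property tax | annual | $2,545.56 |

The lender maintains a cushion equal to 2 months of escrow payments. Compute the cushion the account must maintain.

$724.66

Homeowner's insurance = $1,802.40/yr
Property tax = $2,545.56/yr
Combined annual = $1,802.40 + $2,545.56 = $4,347.96
Monthly escrow = $4,347.96 ÷ 12 = $362.33
Reserve = 2 × $362.33 = $724.66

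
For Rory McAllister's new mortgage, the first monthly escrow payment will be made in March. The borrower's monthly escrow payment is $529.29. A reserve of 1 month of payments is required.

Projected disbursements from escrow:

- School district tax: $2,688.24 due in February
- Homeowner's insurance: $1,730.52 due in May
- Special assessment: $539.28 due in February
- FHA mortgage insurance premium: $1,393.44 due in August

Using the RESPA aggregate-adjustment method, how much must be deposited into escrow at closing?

Cushion = 1 × $529.29 = $529.29
Trial balance (start $0, +$529.29 each month, − disbursements):
  Mar: +$529.29 → $529.29
  Apr: +$529.29 → $1,058.58
  May: +$529.29 − $1,730.52 → -$142.65
  Jun: +$529.29 → $386.64
  Jul: +$529.29 → $915.93
  Aug: +$529.29 − $1,393.44 → $51.78
  Sep: +$529.29 → $581.07
  Oct: +$529.29 → $1,110.36
  Nov: +$529.29 → $1,639.65
  Dec: +$529.29 → $2,168.94
  Jan: +$529.29 → $2,698.23
  Feb: +$529.29 − $3,227.52 → $0.00
Lowest trial balance = -$142.65 (May)
Initial deposit = cushion − low point = $529.29 − (-$142.65) = $671.94

$671.94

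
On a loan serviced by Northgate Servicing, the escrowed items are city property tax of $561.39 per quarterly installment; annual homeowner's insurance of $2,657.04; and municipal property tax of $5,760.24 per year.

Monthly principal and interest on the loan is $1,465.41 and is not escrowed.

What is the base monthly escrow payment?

$888.57

City property tax — $561.39 × 4 = $2,245.56 annually
Homeowner's insurance — $2,657.04 annually
Municipal property tax — $5,760.24 annually
Annual escrow total = $2,245.56 + $2,657.04 + $5,760.24 = $10,662.84
Per month = $10,662.84 ÷ 12 = $888.57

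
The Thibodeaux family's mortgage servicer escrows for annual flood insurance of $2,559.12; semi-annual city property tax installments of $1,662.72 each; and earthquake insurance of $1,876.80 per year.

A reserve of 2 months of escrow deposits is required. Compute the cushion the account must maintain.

Flood insurance — $2,559.12 annually
City property tax — $1,662.72 × 2 = $3,325.44 annually
Earthquake insurance — $1,876.80 annually
Total per year = $2,559.12 + $3,325.44 + $1,876.80 = $7,761.36
Base monthly escrow = $7,761.36 / 12 = $646.78
Cushion = 2 × $646.78 = $1,293.56

$1,293.56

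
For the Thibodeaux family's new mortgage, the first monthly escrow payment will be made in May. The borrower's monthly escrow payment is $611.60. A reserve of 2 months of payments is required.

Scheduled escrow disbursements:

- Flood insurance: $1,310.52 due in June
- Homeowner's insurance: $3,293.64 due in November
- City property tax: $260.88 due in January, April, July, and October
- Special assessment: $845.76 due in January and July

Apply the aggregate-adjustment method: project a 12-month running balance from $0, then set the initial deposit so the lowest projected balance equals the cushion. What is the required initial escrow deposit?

Cushion = 2 × $611.60 = $1,223.20
Trial balance (start $0, +$611.60 each month, − disbursements):
  May: +$611.60 → $611.60
  Jun: +$611.60 − $1,310.52 → -$87.32
  Jul: +$611.60 − $1,106.64 → -$582.36
  Aug: +$611.60 → $29.24
  Sep: +$611.60 → $640.84
  Oct: +$611.60 − $260.88 → $991.56
  Nov: +$611.60 − $3,293.64 → -$1,690.48
  Dec: +$611.60 → -$1,078.88
  Jan: +$611.60 − $1,106.64 → -$1,573.92
  Feb: +$611.60 → -$962.32
  Mar: +$611.60 → -$350.72
  Apr: +$611.60 − $260.88 → $0.00
Lowest trial balance = -$1,690.48 (Nov)
Initial deposit = cushion − low point = $1,223.20 − (-$1,690.48) = $2,913.68

$2,913.68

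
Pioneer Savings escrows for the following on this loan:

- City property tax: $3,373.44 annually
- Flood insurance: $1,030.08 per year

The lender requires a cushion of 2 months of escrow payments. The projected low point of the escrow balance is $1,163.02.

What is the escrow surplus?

$429.10

City property tax — $3,373.44
Flood insurance — $1,030.08
Total per year = $3,373.44 + $1,030.08 = $4,403.52
Monthly = $4,403.52 / 12 = $366.96
Cushion = 2 × $366.96 = $733.92
Surplus = $1,163.02 − $733.92 = $429.10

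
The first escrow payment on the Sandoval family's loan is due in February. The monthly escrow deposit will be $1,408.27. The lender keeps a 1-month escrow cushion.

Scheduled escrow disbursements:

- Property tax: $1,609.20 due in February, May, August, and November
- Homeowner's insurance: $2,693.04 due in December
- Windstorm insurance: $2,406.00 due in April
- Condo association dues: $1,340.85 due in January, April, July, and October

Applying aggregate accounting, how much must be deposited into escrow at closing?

Cushion = 1 × $1,408.27 = $1,408.27
Trial balance (start $0, +$1,408.27 each month, − disbursements):
  Feb: +$1,408.27 − $1,609.20 → -$200.93
  Mar: +$1,408.27 → $1,207.34
  Apr: +$1,408.27 − $3,746.85 → -$1,131.24
  May: +$1,408.27 − $1,609.20 → -$1,332.17
  Jun: +$1,408.27 → $76.10
  Jul: +$1,408.27 − $1,340.85 → $143.52
  Aug: +$1,408.27 − $1,609.20 → -$57.41
  Sep: +$1,408.27 → $1,350.86
  Oct: +$1,408.27 − $1,340.85 → $1,418.28
  Nov: +$1,408.27 − $1,609.20 → $1,217.35
  Dec: +$1,408.27 − $2,693.04 → -$67.42
  Jan: +$1,408.27 − $1,340.85 → $0.00
Lowest trial balance = -$1,332.17 (May)
Initial deposit = cushion − low point = $1,408.27 − (-$1,332.17) = $2,740.44

$2,740.44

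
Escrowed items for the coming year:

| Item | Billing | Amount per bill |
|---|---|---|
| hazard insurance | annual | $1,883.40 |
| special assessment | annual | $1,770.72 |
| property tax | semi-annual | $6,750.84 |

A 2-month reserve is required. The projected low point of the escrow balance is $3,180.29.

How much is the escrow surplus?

$320.99

Hazard insurance: $1,883.40 annually
Special assessment: $1,770.72 annually
Property tax: $6,750.84 × 2 = $13,501.68 annually
Yearly total = $17,155.80
Per month = $17,155.80 / 12 = $1,429.65
Required reserve = 2 × $1,429.65 = $2,859.30
Surplus = $3,180.29 − $2,859.30 = $320.99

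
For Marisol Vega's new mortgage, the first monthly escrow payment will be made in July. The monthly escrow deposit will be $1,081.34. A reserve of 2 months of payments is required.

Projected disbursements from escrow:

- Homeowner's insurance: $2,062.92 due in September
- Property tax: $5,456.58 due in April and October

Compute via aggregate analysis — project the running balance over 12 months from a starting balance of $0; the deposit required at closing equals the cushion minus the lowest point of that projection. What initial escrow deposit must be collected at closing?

Cushion = 2 × $1,081.34 = $2,162.68
Trial balance (start $0, +$1,081.34 each month, − disbursements):
  Jul: +$1,081.34 → $1,081.34
  Aug: +$1,081.34 → $2,162.68
  Sep: +$1,081.34 − $2,062.92 → $1,181.10
  Oct: +$1,081.34 − $5,456.58 → -$3,194.14
  Nov: +$1,081.34 → -$2,112.80
  Dec: +$1,081.34 → -$1,031.46
  Jan: +$1,081.34 → $49.88
  Feb: +$1,081.34 → $1,131.22
  Mar: +$1,081.34 → $2,212.56
  Apr: +$1,081.34 − $5,456.58 → -$2,162.68
  May: +$1,081.34 → -$1,081.34
  Jun: +$1,081.34 → $0.00
Lowest trial balance = -$3,194.14 (Oct)
Initial deposit = cushion − low point = $2,162.68 − (-$3,194.14) = $5,356.82

$5,356.82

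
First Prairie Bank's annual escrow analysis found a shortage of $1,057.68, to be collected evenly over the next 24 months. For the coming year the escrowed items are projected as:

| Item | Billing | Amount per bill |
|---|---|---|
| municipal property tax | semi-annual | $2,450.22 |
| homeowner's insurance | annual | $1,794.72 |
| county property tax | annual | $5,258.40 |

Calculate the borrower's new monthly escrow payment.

$1,040.20

Municipal property tax — $2,450.22 × 2 = $4,900.44 annually
Homeowner's insurance — $1,794.72 annually
County property tax — $5,258.40 annually
Annual escrow total = $4,900.44 + $1,794.72 + $5,258.40 = $11,953.56
Per month = $11,953.56 ÷ 12 = $996.13
Shortage per month = $1,057.68 / 24 = $44.07
New monthly escrow = $996.13 + $44.07 = $1,040.20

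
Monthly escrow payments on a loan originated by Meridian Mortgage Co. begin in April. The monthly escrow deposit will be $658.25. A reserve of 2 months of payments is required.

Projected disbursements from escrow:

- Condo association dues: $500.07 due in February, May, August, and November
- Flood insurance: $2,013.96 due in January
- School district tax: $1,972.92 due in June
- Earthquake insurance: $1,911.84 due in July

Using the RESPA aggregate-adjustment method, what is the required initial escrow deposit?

Cushion = 2 × $658.25 = $1,316.50
Trial balance (start $0, +$658.25 each month, − disbursements):
  Apr: +$658.25 → $658.25
  May: +$658.25 − $500.07 → $816.43
  Jun: +$658.25 − $1,972.92 → -$498.24
  Jul: +$658.25 − $1,911.84 → -$1,751.83
  Aug: +$658.25 − $500.07 → -$1,593.65
  Sep: +$658.25 → -$935.40
  Oct: +$658.25 → -$277.15
  Nov: +$658.25 − $500.07 → -$118.97
  Dec: +$658.25 → $539.28
  Jan: +$658.25 − $2,013.96 → -$816.43
  Feb: +$658.25 − $500.07 → -$658.25
  Mar: +$658.25 → $0.00
Lowest trial balance = -$1,751.83 (Jul)
Initial deposit = cushion − low point = $1,316.50 − (-$1,751.83) = $3,068.33

$3,068.33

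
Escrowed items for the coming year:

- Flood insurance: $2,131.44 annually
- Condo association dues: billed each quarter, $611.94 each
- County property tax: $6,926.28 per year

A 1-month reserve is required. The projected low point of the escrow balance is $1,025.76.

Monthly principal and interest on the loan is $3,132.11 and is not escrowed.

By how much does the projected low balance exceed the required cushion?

$66.97

Flood insurance = $2,131.44 per year
Condo association dues = $611.94 × 4 = $2,447.76 per year
County property tax = $6,926.28 per year
Total per year = $2,131.44 + $2,447.76 + $6,926.28 = $11,505.48
Base monthly escrow = $11,505.48 / 12 = $958.79
Required cushion = 1 × $958.79 = $958.79
Excess over cushion: $1,025.76 − $958.79 = $66.97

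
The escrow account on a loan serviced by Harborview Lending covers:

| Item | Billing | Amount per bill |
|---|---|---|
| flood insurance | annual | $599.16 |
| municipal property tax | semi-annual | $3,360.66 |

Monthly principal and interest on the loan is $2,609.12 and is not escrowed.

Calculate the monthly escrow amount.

$610.04

Flood insurance — $599.16 annually
Municipal property tax — $3,360.66 × 2 = $6,721.32 annually
Combined annual = $599.16 + $6,721.32 = $7,320.48
Monthly = $7,320.48 ÷ 12 = $610.04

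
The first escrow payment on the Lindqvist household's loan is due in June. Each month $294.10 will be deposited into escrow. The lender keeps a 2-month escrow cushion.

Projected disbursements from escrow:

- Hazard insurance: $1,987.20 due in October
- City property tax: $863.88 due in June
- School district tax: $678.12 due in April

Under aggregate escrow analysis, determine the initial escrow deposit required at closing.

$1,968.78

Cushion = 2 × $294.10 = $588.20
Trial balance (start $0, +$294.10 each month, − disbursements):
  Jun: +$294.10 − $863.88 → -$569.78
  Jul: +$294.10 → -$275.68
  Aug: +$294.10 → $18.42
  Sep: +$294.10 → $312.52
  Oct: +$294.10 − $1,987.20 → -$1,380.58
  Nov: +$294.10 → -$1,086.48
  Dec: +$294.10 → -$792.38
  Jan: +$294.10 → -$498.28
  Feb: +$294.10 → -$204.18
  Mar: +$294.10 → $89.92
  Apr: +$294.10 − $678.12 → -$294.10
  May: +$294.10 → $0.00
Lowest trial balance = -$1,380.58 (Oct)
Initial deposit = cushion − low point = $588.20 − (-$1,380.58) = $1,968.78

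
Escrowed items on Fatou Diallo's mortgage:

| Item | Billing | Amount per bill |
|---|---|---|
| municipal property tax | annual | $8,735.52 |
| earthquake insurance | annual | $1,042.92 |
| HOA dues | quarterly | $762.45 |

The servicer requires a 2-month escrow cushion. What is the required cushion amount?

$2,138.04

Municipal property tax: $8,735.52
Earthquake insurance: $1,042.92
HOA dues: $762.45 × 4 = $3,049.80
Total per year = $8,735.52 + $1,042.92 + $3,049.80 = $12,828.24
Base monthly escrow = $12,828.24 / 12 = $1,069.02
Cushion = 2 × $1,069.02 = $2,138.04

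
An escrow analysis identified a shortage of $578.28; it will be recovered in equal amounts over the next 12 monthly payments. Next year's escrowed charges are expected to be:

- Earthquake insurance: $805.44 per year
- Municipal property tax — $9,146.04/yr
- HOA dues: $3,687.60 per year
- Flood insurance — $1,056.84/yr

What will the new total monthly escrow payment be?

$1,272.85

Earthquake insurance — $805.44
Municipal property tax — $9,146.04
HOA dues — $3,687.60
Flood insurance — $1,056.84
Total per year = $805.44 + $9,146.04 + $3,687.60 + $1,056.84 = $14,695.92
Per month = $14,695.92 ÷ 12 = $1,224.66
Shortage per month = $578.28 ÷ 12 = $48.19
Adjusted monthly = $1,224.66 + $48.19 = $1,272.85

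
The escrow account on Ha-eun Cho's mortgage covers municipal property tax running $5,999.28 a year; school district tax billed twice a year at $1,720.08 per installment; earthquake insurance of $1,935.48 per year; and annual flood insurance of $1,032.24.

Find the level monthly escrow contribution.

Municipal property tax — $5,999.28 annually
School district tax — $1,720.08 × 2 = $3,440.16 annually
Earthquake insurance — $1,935.48 annually
Flood insurance — $1,032.24 annually
Combined annual = $5,999.28 + $3,440.16 + $1,935.48 + $1,032.24 = $12,407.16
Monthly = $12,407.16 / 12 = $1,033.93

$1,033.93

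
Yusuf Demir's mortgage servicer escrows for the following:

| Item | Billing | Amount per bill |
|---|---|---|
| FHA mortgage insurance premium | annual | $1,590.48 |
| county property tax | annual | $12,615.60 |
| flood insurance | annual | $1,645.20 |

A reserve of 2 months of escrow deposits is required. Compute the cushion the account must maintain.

FHA mortgage insurance premium = $1,590.48 annually
County property tax = $12,615.60 annually
Flood insurance = $1,645.20 annually
Total annual escrow = $15,851.28
Per month = $15,851.28 ÷ 12 = $1,320.94
Required cushion = 2 × $1,320.94 = $2,641.88

$2,641.88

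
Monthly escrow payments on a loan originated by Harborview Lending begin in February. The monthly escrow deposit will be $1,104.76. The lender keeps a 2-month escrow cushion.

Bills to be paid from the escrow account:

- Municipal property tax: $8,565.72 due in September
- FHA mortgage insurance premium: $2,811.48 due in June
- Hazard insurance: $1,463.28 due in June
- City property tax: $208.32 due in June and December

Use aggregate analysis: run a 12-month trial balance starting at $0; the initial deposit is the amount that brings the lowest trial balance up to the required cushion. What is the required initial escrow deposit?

$6,420.24

Cushion = 2 × $1,104.76 = $2,209.52
Trial balance (start $0, +$1,104.76 each month, − disbursements):
  Feb: +$1,104.76 → $1,104.76
  Mar: +$1,104.76 → $2,209.52
  Apr: +$1,104.76 → $3,314.28
  May: +$1,104.76 → $4,419.04
  Jun: +$1,104.76 − $4,483.08 → $1,040.72
  Jul: +$1,104.76 → $2,145.48
  Aug: +$1,104.76 → $3,250.24
  Sep: +$1,104.76 − $8,565.72 → -$4,210.72
  Oct: +$1,104.76 → -$3,105.96
  Nov: +$1,104.76 → -$2,001.20
  Dec: +$1,104.76 − $208.32 → -$1,104.76
  Jan: +$1,104.76 → $0.00
Lowest trial balance = -$4,210.72 (Sep)
Initial deposit = cushion − low point = $2,209.52 − (-$4,210.72) = $6,420.24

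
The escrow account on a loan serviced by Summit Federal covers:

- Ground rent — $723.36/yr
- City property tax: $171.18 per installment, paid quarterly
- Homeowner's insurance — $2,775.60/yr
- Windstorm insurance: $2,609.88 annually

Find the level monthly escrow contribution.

Ground rent = $723.36
City property tax = $171.18 × 4 = $684.72
Homeowner's insurance = $2,775.60
Windstorm insurance = $2,609.88
Combined annual = $6,793.56
Monthly = $6,793.56 ÷ 12 = $566.13

$566.13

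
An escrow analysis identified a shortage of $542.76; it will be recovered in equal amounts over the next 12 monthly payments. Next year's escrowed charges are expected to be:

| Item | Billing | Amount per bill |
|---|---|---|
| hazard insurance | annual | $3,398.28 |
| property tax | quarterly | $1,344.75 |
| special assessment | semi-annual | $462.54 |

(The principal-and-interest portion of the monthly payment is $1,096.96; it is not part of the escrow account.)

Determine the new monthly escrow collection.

Hazard insurance: $3,398.28/yr
Property tax: $1,344.75 × 4 = $5,379.00/yr
Special assessment: $462.54 × 2 = $925.08/yr
Combined annual = $9,702.36
Monthly escrow = $9,702.36 ÷ 12 = $808.53
Shortage spread = $542.76 ÷ 12 = $45.23/mo
Adjusted monthly = $808.53 + $45.23 = $853.76

$853.76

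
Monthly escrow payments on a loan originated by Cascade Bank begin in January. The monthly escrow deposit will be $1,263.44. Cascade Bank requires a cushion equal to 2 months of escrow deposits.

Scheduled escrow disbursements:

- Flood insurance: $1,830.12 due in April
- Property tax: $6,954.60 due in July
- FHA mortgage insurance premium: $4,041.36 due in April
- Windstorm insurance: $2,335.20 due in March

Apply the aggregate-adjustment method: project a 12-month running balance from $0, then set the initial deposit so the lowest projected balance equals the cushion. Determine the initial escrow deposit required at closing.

Cushion = 2 × $1,263.44 = $2,526.88
Trial balance (start $0, +$1,263.44 each month, − disbursements):
  Jan: +$1,263.44 → $1,263.44
  Feb: +$1,263.44 → $2,526.88
  Mar: +$1,263.44 − $2,335.20 → $1,455.12
  Apr: +$1,263.44 − $5,871.48 → -$3,152.92
  May: +$1,263.44 → -$1,889.48
  Jun: +$1,263.44 → -$626.04
  Jul: +$1,263.44 − $6,954.60 → -$6,317.20
  Aug: +$1,263.44 → -$5,053.76
  Sep: +$1,263.44 → -$3,790.32
  Oct: +$1,263.44 → -$2,526.88
  Nov: +$1,263.44 → -$1,263.44
  Dec: +$1,263.44 → $0.00
Lowest trial balance = -$6,317.20 (Jul)
Initial deposit = cushion − low point = $2,526.88 − (-$6,317.20) = $8,844.08

$8,844.08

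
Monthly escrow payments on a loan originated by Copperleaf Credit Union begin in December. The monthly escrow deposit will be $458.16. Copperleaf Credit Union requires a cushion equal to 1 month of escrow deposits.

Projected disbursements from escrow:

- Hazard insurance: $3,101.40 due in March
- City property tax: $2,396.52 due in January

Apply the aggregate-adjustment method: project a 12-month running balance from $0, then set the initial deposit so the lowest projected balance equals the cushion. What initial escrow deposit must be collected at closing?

$4,123.44

Cushion = 1 × $458.16 = $458.16
Trial balance (start $0, +$458.16 each month, − disbursements):
  Dec: +$458.16 → $458.16
  Jan: +$458.16 − $2,396.52 → -$1,480.20
  Feb: +$458.16 → -$1,022.04
  Mar: +$458.16 − $3,101.40 → -$3,665.28
  Apr: +$458.16 → -$3,207.12
  May: +$458.16 → -$2,748.96
  Jun: +$458.16 → -$2,290.80
  Jul: +$458.16 → -$1,832.64
  Aug: +$458.16 → -$1,374.48
  Sep: +$458.16 → -$916.32
  Oct: +$458.16 → -$458.16
  Nov: +$458.16 → $0.00
Lowest trial balance = -$3,665.28 (Mar)
Initial deposit = cushion − low point = $458.16 − (-$3,665.28) = $4,123.44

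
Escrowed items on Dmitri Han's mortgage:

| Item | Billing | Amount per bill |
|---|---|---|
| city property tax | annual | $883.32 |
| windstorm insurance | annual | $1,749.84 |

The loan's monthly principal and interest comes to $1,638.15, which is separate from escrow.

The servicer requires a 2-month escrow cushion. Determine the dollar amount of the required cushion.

$438.86

City property tax — $883.32/yr
Windstorm insurance — $1,749.84/yr
Combined annual = $883.32 + $1,749.84 = $2,633.16
Base monthly escrow = $2,633.16 ÷ 12 = $219.43
Cushion = 2 × $219.43 = $438.86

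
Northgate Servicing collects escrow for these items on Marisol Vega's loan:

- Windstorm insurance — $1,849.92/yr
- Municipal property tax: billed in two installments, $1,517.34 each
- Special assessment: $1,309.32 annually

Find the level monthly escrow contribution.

Windstorm insurance: $1,849.92 annually
Municipal property tax: $1,517.34 × 2 = $3,034.68 annually
Special assessment: $1,309.32 annually
Annual escrow total = $6,193.92
Monthly = $6,193.92 / 12 = $516.16

$516.16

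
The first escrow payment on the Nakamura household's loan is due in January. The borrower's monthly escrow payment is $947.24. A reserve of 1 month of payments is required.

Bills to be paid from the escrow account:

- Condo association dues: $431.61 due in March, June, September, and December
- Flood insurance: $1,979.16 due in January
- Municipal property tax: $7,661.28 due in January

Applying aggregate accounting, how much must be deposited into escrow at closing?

$9,640.44

Cushion = 1 × $947.24 = $947.24
Trial balance (start $0, +$947.24 each month, − disbursements):
  Jan: +$947.24 − $9,640.44 → -$8,693.20
  Feb: +$947.24 → -$7,745.96
  Mar: +$947.24 − $431.61 → -$7,230.33
  Apr: +$947.24 → -$6,283.09
  May: +$947.24 → -$5,335.85
  Jun: +$947.24 − $431.61 → -$4,820.22
  Jul: +$947.24 → -$3,872.98
  Aug: +$947.24 → -$2,925.74
  Sep: +$947.24 − $431.61 → -$2,410.11
  Oct: +$947.24 → -$1,462.87
  Nov: +$947.24 → -$515.63
  Dec: +$947.24 − $431.61 → $0.00
Lowest trial balance = -$8,693.20 (Jan)
Initial deposit = cushion − low point = $947.24 − (-$8,693.20) = $9,640.44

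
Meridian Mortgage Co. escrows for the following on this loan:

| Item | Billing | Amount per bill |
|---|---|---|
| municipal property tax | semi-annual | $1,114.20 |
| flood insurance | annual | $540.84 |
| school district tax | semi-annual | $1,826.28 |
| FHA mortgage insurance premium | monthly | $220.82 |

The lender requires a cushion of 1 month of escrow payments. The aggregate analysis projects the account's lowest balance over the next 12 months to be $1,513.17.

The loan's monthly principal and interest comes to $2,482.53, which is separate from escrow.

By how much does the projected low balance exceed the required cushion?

Municipal property tax: $1,114.20 × 2 = $2,228.40/yr
Flood insurance: $540.84/yr
School district tax: $1,826.28 × 2 = $3,652.56/yr
FHA mortgage insurance premium: $220.82 × 12 = $2,649.84/yr
Total annual escrow = $9,071.64
Monthly escrow = $9,071.64 ÷ 12 = $755.97
Required cushion = 1 × $755.97 = $755.97
Excess over cushion: $1,513.17 − $755.97 = $757.20

$757.20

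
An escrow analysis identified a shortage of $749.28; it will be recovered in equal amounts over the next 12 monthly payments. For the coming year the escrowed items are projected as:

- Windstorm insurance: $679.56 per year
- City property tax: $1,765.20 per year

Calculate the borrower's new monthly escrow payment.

$266.17

Windstorm insurance — $679.56 per year
City property tax — $1,765.20 per year
Combined annual = $679.56 + $1,765.20 = $2,444.76
Monthly escrow = $2,444.76 / 12 = $203.73
Shortage spread = $749.28 / 12 = $62.44/mo
Adjusted monthly = $203.73 + $62.44 = $266.17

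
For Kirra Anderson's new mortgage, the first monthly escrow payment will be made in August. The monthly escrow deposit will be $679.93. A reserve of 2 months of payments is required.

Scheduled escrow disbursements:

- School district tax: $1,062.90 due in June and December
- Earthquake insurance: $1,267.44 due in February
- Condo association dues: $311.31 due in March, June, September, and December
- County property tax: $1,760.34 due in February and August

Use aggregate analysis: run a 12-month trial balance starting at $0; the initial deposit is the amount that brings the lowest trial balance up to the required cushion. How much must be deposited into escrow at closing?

Cushion = 2 × $679.93 = $1,359.86
Trial balance (start $0, +$679.93 each month, − disbursements):
  Aug: +$679.93 − $1,760.34 → -$1,080.41
  Sep: +$679.93 − $311.31 → -$711.79
  Oct: +$679.93 → -$31.86
  Nov: +$679.93 → $648.07
  Dec: +$679.93 − $1,374.21 → -$46.21
  Jan: +$679.93 → $633.72
  Feb: +$679.93 − $3,027.78 → -$1,714.13
  Mar: +$679.93 − $311.31 → -$1,345.51
  Apr: +$679.93 → -$665.58
  May: +$679.93 → $14.35
  Jun: +$679.93 − $1,374.21 → -$679.93
  Jul: +$679.93 → $0.00
Lowest trial balance = -$1,714.13 (Feb)
Initial deposit = cushion − low point = $1,359.86 − (-$1,714.13) = $3,073.99

$3,073.99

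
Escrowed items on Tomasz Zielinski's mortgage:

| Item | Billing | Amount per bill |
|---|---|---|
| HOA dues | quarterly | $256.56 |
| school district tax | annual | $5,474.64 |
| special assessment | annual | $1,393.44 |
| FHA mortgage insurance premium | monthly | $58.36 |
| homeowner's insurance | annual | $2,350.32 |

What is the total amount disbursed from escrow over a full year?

HOA dues = $256.56 × 4 = $1,026.24
School district tax = $5,474.64
Special assessment = $1,393.44
FHA mortgage insurance premium = $58.36 × 12 = $700.32
Homeowner's insurance = $2,350.32
Annual escrow total = $1,026.24 + $5,474.64 + $1,393.44 + $700.32 + $2,350.32 = $10,944.96

$10,944.96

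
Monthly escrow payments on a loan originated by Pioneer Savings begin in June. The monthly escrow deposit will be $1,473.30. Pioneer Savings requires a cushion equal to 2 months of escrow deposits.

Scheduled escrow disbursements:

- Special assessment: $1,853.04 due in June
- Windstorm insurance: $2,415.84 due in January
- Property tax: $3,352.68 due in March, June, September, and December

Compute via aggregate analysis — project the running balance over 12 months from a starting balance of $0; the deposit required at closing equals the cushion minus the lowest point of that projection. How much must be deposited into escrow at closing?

Cushion = 2 × $1,473.30 = $2,946.60
Trial balance (start $0, +$1,473.30 each month, − disbursements):
  Jun: +$1,473.30 − $5,205.72 → -$3,732.42
  Jul: +$1,473.30 → -$2,259.12
  Aug: +$1,473.30 → -$785.82
  Sep: +$1,473.30 − $3,352.68 → -$2,665.20
  Oct: +$1,473.30 → -$1,191.90
  Nov: +$1,473.30 → $281.40
  Dec: +$1,473.30 − $3,352.68 → -$1,597.98
  Jan: +$1,473.30 − $2,415.84 → -$2,540.52
  Feb: +$1,473.30 → -$1,067.22
  Mar: +$1,473.30 − $3,352.68 → -$2,946.60
  Apr: +$1,473.30 → -$1,473.30
  May: +$1,473.30 → $0.00
Lowest trial balance = -$3,732.42 (Jun)
Initial deposit = cushion − low point = $2,946.60 − (-$3,732.42) = $6,679.02

$6,679.02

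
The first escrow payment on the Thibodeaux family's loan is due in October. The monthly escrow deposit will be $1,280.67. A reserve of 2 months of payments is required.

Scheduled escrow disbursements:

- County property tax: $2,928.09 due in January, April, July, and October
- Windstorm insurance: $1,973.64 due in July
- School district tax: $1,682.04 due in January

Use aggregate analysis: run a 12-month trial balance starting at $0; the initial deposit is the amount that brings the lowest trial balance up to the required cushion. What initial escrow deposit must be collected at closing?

Cushion = 2 × $1,280.67 = $2,561.34
Trial balance (start $0, +$1,280.67 each month, − disbursements):
  Oct: +$1,280.67 − $2,928.09 → -$1,647.42
  Nov: +$1,280.67 → -$366.75
  Dec: +$1,280.67 → $913.92
  Jan: +$1,280.67 − $4,610.13 → -$2,415.54
  Feb: +$1,280.67 → -$1,134.87
  Mar: +$1,280.67 → $145.80
  Apr: +$1,280.67 − $2,928.09 → -$1,501.62
  May: +$1,280.67 → -$220.95
  Jun: +$1,280.67 → $1,059.72
  Jul: +$1,280.67 − $4,901.73 → -$2,561.34
  Aug: +$1,280.67 → -$1,280.67
  Sep: +$1,280.67 → $0.00
Lowest trial balance = -$2,561.34 (Jul)
Initial deposit = cushion − low point = $2,561.34 − (-$2,561.34) = $5,122.68

$5,122.68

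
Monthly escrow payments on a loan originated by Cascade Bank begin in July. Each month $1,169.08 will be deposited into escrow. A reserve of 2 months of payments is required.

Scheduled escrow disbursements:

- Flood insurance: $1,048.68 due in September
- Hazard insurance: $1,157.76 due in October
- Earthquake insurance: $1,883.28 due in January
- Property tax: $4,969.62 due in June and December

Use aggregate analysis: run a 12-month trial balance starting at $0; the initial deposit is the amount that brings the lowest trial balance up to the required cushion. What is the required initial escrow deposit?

Cushion = 2 × $1,169.08 = $2,338.16
Trial balance (start $0, +$1,169.08 each month, − disbursements):
  Jul: +$1,169.08 → $1,169.08
  Aug: +$1,169.08 → $2,338.16
  Sep: +$1,169.08 − $1,048.68 → $2,458.56
  Oct: +$1,169.08 − $1,157.76 → $2,469.88
  Nov: +$1,169.08 → $3,638.96
  Dec: +$1,169.08 − $4,969.62 → -$161.58
  Jan: +$1,169.08 − $1,883.28 → -$875.78
  Feb: +$1,169.08 → $293.30
  Mar: +$1,169.08 → $1,462.38
  Apr: +$1,169.08 → $2,631.46
  May: +$1,169.08 → $3,800.54
  Jun: +$1,169.08 − $4,969.62 → $0.00
Lowest trial balance = -$875.78 (Jan)
Initial deposit = cushion − low point = $2,338.16 − (-$875.78) = $3,213.94

$3,213.94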